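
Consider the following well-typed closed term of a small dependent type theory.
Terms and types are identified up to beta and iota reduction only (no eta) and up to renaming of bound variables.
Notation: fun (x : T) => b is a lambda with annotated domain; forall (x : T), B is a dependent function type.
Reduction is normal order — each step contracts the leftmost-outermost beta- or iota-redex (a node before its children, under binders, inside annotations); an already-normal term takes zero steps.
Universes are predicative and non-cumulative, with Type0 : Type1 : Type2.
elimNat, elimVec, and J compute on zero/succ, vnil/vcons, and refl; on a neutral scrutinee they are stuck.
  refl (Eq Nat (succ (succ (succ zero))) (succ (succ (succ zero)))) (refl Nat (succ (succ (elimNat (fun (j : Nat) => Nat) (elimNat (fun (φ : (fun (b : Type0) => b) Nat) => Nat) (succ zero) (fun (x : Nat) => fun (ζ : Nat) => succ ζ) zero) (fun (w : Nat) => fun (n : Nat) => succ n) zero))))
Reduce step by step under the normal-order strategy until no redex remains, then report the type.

reduction (normal order):
  refl (Eq Nat (succ (succ (succ zero))) (succ (succ (succ zero)))) (refl Nat (succ (succ (elimNat (fun (j : Nat) => Nat) (elimNat (fun (φ : (fun (b : Type0) => b) Nat) => Nat) (succ zero) (fun (x : Nat) => fun (ζ : Nat) => succ ζ) zero) (fun (w : Nat) => fun (n : Nat) => succ n) zero))))
  ~> refl (Eq Nat (succ (succ (succ zero))) (succ (succ (succ zero)))) (refl Nat (succ (succ (elimNat (fun (j : (fun (φ : Type0) => φ) Nat) => Nat) (succ zero) (fun (b : Nat) => fun (x : Nat) => succ x) zero))))
  ~> refl (Eq Nat (succ (succ (succ zero))) (succ (succ (succ zero)))) (refl Nat (succ (succ (succ zero))))
inferred type:
  Eq (Eq Nat (succ (succ (succ zero))) (succ (succ (succ zero)))) (refl Nat (succ (succ (succ zero)))) (refl Nat (succ (succ (succ zero))))


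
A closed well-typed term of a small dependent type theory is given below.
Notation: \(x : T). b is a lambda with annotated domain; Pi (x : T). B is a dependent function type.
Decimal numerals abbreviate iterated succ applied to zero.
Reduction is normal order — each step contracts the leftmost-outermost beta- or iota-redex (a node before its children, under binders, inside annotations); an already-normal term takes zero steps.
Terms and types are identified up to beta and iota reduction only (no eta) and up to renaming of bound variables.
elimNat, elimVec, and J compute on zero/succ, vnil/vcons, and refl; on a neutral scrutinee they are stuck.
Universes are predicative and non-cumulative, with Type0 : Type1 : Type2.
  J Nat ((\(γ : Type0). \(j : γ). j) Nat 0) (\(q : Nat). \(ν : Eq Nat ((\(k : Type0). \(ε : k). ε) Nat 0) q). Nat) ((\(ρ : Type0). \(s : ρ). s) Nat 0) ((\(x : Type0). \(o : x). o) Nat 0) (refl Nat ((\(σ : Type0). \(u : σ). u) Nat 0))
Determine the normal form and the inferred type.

reduced normal form:
  0
type:
  Nat


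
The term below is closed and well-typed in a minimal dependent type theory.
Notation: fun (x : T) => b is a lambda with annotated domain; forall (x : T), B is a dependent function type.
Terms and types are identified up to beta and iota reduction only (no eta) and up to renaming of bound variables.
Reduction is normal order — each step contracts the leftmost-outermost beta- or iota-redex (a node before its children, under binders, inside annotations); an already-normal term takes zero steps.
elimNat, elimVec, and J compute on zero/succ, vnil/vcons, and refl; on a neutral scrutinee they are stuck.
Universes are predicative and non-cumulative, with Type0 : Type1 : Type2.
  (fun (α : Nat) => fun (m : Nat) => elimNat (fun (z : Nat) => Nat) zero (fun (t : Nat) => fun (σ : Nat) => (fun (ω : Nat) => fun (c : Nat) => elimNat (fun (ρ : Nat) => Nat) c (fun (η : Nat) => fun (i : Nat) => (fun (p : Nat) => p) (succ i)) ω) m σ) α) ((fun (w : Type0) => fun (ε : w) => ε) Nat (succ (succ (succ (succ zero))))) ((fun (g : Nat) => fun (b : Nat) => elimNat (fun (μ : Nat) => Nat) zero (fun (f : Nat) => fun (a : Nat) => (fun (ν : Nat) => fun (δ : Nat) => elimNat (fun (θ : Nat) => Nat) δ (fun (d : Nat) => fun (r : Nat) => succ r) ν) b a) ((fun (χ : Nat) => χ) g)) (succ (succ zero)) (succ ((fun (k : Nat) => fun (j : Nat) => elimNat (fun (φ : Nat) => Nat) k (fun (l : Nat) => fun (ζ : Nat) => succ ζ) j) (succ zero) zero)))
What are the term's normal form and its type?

normal form:
  succ (succ (succ (succ (succ (succ (succ (succ (succ (succ (succ (succ (succ (succ (succ (succ zero)))))))))))))))
inferred type:
  Nat
observation: normalization takes exactly 55 steps under the normal-order strategy.


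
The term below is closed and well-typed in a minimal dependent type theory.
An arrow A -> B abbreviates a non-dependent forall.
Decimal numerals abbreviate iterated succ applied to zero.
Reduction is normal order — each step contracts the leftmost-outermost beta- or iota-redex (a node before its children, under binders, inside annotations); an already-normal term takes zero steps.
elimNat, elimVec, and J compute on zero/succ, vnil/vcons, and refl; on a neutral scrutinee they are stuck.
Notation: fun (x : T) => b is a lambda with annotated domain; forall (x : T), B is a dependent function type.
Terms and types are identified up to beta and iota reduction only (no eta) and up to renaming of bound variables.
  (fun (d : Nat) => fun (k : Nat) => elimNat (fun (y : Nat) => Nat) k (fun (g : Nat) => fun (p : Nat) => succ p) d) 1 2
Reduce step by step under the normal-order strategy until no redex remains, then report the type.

normal-order reduction:
  (fun (d : Nat) => fun (k : Nat) => elimNat (fun (y : Nat) => Nat) k (fun (g : Nat) => fun (p : Nat) => succ p) d) 1 2
  ~> (fun (d : Nat) => elimNat (fun (k : Nat) => Nat) d (fun (y : Nat) => fun (g : Nat) => succ g) 1) 2
  ~> elimNat (fun (d : Nat) => Nat) 2 (fun (k : Nat) => fun (y : Nat) => succ y) 1
  ~> (fun (d : Nat) => fun (k : Nat) => succ k) 0 (elimNat (fun (y : Nat) => Nat) 2 (fun (g : Nat) => fun (p : Nat) => succ p) 0)
  ~> (fun (d : Nat) => succ d) (elimNat (fun (k : Nat) => Nat) 2 (fun (y : Nat) => fun (g : Nat) => succ g) 0)
  ~> succ (elimNat (fun (d : Nat) => Nat) 2 (fun (k : Nat) => fun (y : Nat) => succ y) 0)
  ~> 3
inferred type:
  Nat


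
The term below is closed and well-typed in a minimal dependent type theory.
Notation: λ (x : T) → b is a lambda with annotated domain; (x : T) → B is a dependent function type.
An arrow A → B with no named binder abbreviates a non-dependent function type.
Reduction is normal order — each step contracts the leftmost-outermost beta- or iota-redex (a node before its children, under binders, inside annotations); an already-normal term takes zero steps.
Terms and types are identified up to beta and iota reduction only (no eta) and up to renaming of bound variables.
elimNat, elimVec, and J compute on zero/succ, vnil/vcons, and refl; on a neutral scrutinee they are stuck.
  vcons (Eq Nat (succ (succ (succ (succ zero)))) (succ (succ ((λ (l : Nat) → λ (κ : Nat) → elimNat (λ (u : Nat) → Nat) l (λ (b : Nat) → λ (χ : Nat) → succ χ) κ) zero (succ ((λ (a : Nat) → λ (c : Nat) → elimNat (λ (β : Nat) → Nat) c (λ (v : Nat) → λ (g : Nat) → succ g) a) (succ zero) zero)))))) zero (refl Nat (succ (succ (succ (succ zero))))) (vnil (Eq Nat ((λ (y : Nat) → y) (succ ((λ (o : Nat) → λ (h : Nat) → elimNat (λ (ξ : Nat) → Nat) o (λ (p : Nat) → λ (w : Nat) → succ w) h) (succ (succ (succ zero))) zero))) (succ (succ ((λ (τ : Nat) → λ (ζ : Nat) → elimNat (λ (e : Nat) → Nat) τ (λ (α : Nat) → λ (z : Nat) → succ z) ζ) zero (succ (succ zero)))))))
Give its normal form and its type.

resulting normal form:
  vcons (Eq Nat (succ (succ (succ (succ zero)))) (succ (succ (succ (succ zero))))) zero (refl Nat (succ (succ (succ (succ zero))))) (vnil (Eq Nat (succ (succ (succ (succ zero)))) (succ (succ (succ (succ zero))))))
the term's type:
  Vec (Eq Nat (succ (succ (succ (succ zero)))) (succ (succ (succ (succ zero))))) (succ zero)


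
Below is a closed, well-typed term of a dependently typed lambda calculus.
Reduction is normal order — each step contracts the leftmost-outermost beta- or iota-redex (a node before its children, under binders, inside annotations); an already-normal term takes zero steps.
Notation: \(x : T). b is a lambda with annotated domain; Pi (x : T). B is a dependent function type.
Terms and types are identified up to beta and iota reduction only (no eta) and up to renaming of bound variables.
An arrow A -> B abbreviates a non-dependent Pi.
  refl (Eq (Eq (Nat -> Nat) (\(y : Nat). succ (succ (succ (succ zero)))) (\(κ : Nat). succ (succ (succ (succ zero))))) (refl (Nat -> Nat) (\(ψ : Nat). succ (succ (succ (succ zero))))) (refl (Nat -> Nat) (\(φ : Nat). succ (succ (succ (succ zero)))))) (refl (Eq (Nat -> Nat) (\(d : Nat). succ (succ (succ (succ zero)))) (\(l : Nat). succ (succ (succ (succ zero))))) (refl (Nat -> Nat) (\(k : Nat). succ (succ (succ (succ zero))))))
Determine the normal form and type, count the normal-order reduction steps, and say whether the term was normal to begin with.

reduced normal form:
  refl (Eq (Eq (Nat -> Nat) (\(y : Nat). succ (succ (succ (succ zero)))) (\(κ : Nat). succ (succ (succ (succ zero))))) (refl (Nat -> Nat) (\(ψ : Nat). succ (succ (succ (succ zero))))) (refl (Nat -> Nat) (\(φ : Nat). succ (succ (succ (succ zero)))))) (refl (Eq (Nat -> Nat) (\(d : Nat). succ (succ (succ (succ zero)))) (\(l : Nat). succ (succ (succ (succ zero))))) (refl (Nat -> Nat) (\(k : Nat). succ (succ (succ (succ zero))))))
inferred type:
  Eq (Eq (Eq (Nat -> Nat) (\(y : Nat). succ (succ (succ (succ zero)))) (\(κ : Nat). succ (succ (succ (succ zero))))) (refl (Nat -> Nat) (\(ψ : Nat). succ (succ (succ (succ zero))))) (refl (Nat -> Nat) (\(φ : Nat). succ (succ (succ (succ zero)))))) (refl (Eq (Nat -> Nat) (\(d : Nat). succ (succ (succ (succ zero)))) (\(l : Nat). succ (succ (succ (succ zero))))) (refl (Nat -> Nat) (\(k : Nat). succ (succ (succ (succ zero)))))) (refl (Eq (Nat -> Nat) (\(g : Nat). succ (succ (succ (succ zero)))) (\(x : Nat). succ (succ (succ (succ zero))))) (refl (Nat -> Nat) (\(v : Nat). succ (succ (succ (succ zero))))))
normal-order step count: 0
already normal: yes


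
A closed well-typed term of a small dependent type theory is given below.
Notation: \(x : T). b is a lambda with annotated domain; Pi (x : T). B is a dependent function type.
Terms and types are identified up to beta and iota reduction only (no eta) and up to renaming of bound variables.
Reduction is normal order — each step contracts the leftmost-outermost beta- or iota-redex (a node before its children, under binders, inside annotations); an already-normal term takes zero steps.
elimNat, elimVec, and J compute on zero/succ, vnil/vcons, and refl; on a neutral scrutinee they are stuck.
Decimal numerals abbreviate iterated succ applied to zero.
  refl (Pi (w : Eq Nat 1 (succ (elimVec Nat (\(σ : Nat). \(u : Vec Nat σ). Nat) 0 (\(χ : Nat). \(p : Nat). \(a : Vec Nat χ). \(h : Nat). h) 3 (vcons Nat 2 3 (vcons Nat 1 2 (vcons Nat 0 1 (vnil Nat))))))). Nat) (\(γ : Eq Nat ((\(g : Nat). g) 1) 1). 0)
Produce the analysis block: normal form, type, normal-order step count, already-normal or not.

normal form:
  refl (Pi (w : Eq Nat 1 1). Nat) (\(σ : Eq Nat 1 1). 0)
inferred type:
  Eq (Pi (w : Eq Nat 1 1). Nat) (\(σ : Eq Nat 1 1). 0) (\(u : Eq Nat 1 1). 0)
reduction steps (normal order): 17
term was already normal: no
first contracted redex: an elimVec iota-redex


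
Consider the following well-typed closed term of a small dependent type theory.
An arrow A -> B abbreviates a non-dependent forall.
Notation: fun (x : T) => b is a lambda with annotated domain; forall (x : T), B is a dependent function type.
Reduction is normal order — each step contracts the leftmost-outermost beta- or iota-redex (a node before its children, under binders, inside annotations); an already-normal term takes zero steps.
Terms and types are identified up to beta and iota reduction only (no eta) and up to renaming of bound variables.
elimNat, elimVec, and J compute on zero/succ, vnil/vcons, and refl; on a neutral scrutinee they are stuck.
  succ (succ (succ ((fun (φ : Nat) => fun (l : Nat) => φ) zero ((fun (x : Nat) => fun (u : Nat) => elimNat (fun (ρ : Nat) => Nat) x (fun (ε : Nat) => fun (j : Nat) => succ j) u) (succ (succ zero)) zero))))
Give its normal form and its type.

resulting normal form:
  succ (succ (succ zero))
the term's type:
  Nat
observation: normalization takes exactly 2 steps under the normal-order strategy.


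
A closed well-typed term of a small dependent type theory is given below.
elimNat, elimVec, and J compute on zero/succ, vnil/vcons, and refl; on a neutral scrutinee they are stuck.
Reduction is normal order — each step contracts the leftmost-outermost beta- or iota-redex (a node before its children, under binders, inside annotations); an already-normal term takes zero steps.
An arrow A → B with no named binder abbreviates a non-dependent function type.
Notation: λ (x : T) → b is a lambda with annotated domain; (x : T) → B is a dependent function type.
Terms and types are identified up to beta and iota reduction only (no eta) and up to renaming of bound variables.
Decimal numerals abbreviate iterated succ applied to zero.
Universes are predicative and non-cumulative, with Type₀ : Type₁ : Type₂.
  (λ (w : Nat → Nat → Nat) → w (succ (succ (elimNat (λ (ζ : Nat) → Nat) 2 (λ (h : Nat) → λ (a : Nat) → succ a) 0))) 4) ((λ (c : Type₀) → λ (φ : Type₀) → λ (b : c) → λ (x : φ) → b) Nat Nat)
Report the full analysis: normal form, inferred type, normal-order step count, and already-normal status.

reduced normal form:
  4
inferred type:
  Nat
normal-order step count: 6
started in normal form: no
first redex: a beta-redex


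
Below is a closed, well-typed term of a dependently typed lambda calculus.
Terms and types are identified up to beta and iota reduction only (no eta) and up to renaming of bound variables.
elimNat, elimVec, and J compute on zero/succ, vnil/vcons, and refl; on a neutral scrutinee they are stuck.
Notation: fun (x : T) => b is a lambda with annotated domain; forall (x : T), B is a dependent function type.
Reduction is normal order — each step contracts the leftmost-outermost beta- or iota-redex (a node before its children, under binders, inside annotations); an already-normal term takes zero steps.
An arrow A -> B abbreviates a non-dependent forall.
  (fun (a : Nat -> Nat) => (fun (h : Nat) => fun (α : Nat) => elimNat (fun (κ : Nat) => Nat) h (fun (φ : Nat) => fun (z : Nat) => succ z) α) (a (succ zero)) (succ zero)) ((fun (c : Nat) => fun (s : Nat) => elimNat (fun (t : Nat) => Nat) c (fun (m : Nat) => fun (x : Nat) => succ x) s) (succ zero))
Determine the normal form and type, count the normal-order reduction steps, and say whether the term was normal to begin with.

resulting normal form:
  succ (succ (succ zero))
type:
  Nat
steps to reach normal form (normal order): 13
term was already normal: no
first redex: a beta-redex


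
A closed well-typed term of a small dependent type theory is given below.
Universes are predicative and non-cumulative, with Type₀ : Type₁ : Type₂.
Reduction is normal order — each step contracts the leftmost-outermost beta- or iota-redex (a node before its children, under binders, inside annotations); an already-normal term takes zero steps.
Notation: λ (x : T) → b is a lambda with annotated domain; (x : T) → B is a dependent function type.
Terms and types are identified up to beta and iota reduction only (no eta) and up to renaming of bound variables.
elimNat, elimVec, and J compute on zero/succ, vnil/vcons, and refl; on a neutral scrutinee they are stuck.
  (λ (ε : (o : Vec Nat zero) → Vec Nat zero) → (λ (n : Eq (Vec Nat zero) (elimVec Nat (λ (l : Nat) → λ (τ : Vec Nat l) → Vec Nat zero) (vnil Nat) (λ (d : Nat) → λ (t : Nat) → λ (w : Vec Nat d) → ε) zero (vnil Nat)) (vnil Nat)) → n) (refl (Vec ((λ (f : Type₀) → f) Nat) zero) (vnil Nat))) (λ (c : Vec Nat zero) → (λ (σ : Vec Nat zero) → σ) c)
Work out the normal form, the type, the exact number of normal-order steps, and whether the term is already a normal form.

normal form:
  refl (Vec Nat zero) (vnil Nat)
inferred type:
  Eq (Vec Nat zero) (vnil Nat) (vnil Nat)
steps to reach normal form (normal order): 3
term was already normal: no
first redex: a beta-redex


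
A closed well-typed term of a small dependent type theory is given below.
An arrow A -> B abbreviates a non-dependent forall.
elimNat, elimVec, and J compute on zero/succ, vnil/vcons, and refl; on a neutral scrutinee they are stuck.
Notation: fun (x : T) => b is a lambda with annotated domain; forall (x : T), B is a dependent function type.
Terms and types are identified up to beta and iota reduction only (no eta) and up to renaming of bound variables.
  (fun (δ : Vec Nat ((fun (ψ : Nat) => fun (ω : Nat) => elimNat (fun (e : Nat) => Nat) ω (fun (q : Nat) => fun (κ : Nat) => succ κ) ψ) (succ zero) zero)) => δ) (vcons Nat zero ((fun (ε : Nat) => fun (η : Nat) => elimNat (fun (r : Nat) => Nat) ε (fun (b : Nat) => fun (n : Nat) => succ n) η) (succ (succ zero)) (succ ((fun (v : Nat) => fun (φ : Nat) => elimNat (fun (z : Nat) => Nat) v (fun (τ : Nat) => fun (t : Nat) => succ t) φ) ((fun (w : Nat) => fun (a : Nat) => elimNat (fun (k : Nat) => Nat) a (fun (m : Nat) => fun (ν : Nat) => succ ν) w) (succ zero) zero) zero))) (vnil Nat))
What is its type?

inferred type:
  Vec Nat (succ zero)


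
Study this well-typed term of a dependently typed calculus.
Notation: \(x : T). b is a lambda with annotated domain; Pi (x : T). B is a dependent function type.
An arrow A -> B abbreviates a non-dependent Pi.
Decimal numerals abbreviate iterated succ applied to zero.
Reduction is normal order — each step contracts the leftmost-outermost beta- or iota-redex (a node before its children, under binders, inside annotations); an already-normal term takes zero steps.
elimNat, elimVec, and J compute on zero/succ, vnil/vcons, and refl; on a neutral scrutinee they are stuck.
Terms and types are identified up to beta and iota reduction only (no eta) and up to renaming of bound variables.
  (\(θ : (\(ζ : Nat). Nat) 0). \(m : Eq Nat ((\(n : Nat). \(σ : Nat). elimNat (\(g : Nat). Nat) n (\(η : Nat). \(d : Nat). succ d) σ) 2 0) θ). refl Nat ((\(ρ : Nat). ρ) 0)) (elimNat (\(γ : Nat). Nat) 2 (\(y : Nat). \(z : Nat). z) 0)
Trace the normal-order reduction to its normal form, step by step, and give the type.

normal-order reduction sequence:
  (\(θ : (\(ζ : Nat). Nat) 0). \(m : Eq Nat ((\(n : Nat). \(σ : Nat). elimNat (\(g : Nat). Nat) n (\(η : Nat). \(d : Nat). succ d) σ) 2 0) θ). refl Nat ((\(ρ : Nat). ρ) 0)) (elimNat (\(γ : Nat). Nat) 2 (\(y : Nat). \(z : Nat). z) 0)
  ~> \(θ : Eq Nat ((\(ζ : Nat). \(m : Nat). elimNat (\(n : Nat). Nat) ζ (\(σ : Nat). \(g : Nat). succ g) m) 2 0) (elimNat (\(η : Nat). Nat) 2 (\(d : Nat). \(ρ : Nat). ρ) 0)). refl Nat ((\(γ : Nat). γ) 0)
  ~> \(θ : Eq Nat ((\(ζ : Nat). elimNat (\(m : Nat). Nat) 2 (\(n : Nat). \(σ : Nat). succ σ) ζ) 0) (elimNat (\(g : Nat). Nat) 2 (\(η : Nat). \(d : Nat). d) 0)). refl Nat ((\(ρ : Nat). ρ) 0)
  ~> \(θ : Eq Nat (elimNat (\(ζ : Nat). Nat) 2 (\(m : Nat). \(n : Nat). succ n) 0) (elimNat (\(σ : Nat). Nat) 2 (\(g : Nat). \(η : Nat). η) 0)). refl Nat ((\(d : Nat). d) 0)
  ~> \(θ : Eq Nat 2 (elimNat (\(ζ : Nat). Nat) 2 (\(m : Nat). \(n : Nat). n) 0)). refl Nat ((\(σ : Nat). σ) 0)
  ~> \(θ : Eq Nat 2 2). refl Nat ((\(ζ : Nat). ζ) 0)
  ~> \(θ : Eq Nat 2 2). refl Nat 0
inferred type:
  Eq Nat 2 2 -> Eq Nat 0 0


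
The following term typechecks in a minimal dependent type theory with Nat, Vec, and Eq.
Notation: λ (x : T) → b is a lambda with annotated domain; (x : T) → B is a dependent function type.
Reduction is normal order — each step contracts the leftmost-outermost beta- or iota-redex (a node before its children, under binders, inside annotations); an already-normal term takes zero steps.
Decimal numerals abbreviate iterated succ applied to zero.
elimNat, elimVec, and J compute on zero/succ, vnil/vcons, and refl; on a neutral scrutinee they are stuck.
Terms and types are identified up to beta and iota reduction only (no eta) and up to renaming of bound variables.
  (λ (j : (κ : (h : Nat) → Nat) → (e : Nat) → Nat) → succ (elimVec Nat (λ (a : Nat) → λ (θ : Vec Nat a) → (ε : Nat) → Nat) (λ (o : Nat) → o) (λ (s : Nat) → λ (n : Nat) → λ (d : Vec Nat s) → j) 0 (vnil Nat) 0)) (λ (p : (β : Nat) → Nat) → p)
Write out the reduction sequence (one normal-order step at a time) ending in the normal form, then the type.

normal-order reduction:
  (λ (j : (κ : (h : Nat) → Nat) → (e : Nat) → Nat) → succ (elimVec Nat (λ (a : Nat) → λ (θ : Vec Nat a) → (ε : Nat) → Nat) (λ (o : Nat) → o) (λ (s : Nat) → λ (n : Nat) → λ (d : Vec Nat s) → j) 0 (vnil Nat) 0)) (λ (p : (β : Nat) → Nat) → p)
  ~> succ (elimVec Nat (λ (j : Nat) → λ (κ : Vec Nat j) → (h : Nat) → Nat) (λ (e : Nat) → e) (λ (a : Nat) → λ (θ : Nat) → λ (ε : Vec Nat a) → λ (o : (s : Nat) → Nat) → o) 0 (vnil Nat) 0)
  ~> succ ((λ (j : Nat) → j) 0)
  ~> 1
inferred type:
  Nat


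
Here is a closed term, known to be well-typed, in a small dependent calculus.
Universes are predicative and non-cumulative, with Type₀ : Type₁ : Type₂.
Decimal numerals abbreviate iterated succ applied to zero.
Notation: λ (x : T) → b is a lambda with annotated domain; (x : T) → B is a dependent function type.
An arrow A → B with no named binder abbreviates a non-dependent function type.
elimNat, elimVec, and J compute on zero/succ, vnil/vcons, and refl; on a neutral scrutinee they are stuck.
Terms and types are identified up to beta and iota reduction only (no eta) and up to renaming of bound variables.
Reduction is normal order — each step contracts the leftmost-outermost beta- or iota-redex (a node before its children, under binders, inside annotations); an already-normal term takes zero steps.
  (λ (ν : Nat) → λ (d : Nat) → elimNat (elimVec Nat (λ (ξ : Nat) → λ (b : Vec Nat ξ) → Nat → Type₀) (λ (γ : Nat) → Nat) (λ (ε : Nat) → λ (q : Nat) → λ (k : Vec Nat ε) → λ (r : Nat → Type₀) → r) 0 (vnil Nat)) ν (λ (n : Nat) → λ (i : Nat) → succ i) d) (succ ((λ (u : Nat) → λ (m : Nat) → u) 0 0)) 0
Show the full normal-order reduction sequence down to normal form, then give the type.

normal-order reduction:
  (λ (ν : Nat) → λ (d : Nat) → elimNat (elimVec Nat (λ (ξ : Nat) → λ (b : Vec Nat ξ) → Nat → Type₀) (λ (γ : Nat) → Nat) (λ (ε : Nat) → λ (q : Nat) → λ (k : Vec Nat ε) → λ (r : Nat → Type₀) → r) 0 (vnil Nat)) ν (λ (n : Nat) → λ (i : Nat) → succ i) d) (succ ((λ (u : Nat) → λ (m : Nat) → u) 0 0)) 0
  ~> (λ (ν : Nat) → elimNat (elimVec Nat (λ (d : Nat) → λ (ξ : Vec Nat d) → Nat → Type₀) (λ (b : Nat) → Nat) (λ (γ : Nat) → λ (ε : Nat) → λ (q : Vec Nat γ) → λ (k : Nat → Type₀) → k) 0 (vnil Nat)) (succ ((λ (r : Nat) → λ (n : Nat) → r) 0 0)) (λ (i : Nat) → λ (u : Nat) → succ u) ν) 0
  ~> elimNat (elimVec Nat (λ (ν : Nat) → λ (d : Vec Nat ν) → Nat → Type₀) (λ (ξ : Nat) → Nat) (λ (b : Nat) → λ (γ : Nat) → λ (ε : Vec Nat b) → λ (q : Nat → Type₀) → q) 0 (vnil Nat)) (succ ((λ (k : Nat) → λ (r : Nat) → k) 0 0)) (λ (n : Nat) → λ (i : Nat) → succ i) 0
  ~> succ ((λ (ν : Nat) → λ (d : Nat) → ν) 0 0)
  ~> succ ((λ (ν : Nat) → 0) 0)
  ~> 1
inferred type:
  Nat


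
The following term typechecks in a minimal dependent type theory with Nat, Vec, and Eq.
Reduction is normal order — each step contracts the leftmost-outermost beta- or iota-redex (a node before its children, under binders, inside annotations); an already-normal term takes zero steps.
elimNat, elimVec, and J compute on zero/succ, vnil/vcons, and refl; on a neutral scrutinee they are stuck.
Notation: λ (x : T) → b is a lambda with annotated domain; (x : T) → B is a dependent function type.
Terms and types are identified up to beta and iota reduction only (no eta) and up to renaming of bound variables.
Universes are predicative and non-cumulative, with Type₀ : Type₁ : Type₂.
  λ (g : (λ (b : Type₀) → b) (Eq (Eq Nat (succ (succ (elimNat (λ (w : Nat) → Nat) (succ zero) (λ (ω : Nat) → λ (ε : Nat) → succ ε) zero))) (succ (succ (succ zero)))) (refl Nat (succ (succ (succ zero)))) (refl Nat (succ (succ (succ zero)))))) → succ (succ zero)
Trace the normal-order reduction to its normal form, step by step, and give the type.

normal-order reduction:
  λ (g : (λ (b : Type₀) → b) (Eq (Eq Nat (succ (succ (elimNat (λ (w : Nat) → Nat) (succ zero) (λ (ω : Nat) → λ (ε : Nat) → succ ε) zero))) (succ (succ (succ zero)))) (refl Nat (succ (succ (succ zero)))) (refl Nat (succ (succ (succ zero)))))) → succ (succ zero)
  ~> λ (g : Eq (Eq Nat (succ (succ (elimNat (λ (b : Nat) → Nat) (succ zero) (λ (w : Nat) → λ (ω : Nat) → succ ω) zero))) (succ (succ (succ zero)))) (refl Nat (succ (succ (succ zero)))) (refl Nat (succ (succ (succ zero))))) → succ (succ zero)
  ~> λ (g : Eq (Eq Nat (succ (succ (succ zero))) (succ (succ (succ zero)))) (refl Nat (succ (succ (succ zero)))) (refl Nat (succ (succ (succ zero))))) → succ (succ zero)
type:
  (g : Eq (Eq Nat (succ (succ (succ zero))) (succ (succ (succ zero)))) (refl Nat (succ (succ (succ zero)))) (refl Nat (succ (succ (succ zero))))) → Nat


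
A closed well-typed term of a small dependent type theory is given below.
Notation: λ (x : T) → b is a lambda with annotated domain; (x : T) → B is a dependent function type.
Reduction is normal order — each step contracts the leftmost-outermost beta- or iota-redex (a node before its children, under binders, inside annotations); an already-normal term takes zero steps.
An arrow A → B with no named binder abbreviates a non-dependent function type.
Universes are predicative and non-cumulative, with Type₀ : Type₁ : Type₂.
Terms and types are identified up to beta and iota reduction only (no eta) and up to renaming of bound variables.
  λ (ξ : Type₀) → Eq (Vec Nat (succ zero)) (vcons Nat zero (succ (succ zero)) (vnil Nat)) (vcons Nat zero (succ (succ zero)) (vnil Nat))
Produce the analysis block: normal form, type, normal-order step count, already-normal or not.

resulting normal form:
  λ (ξ : Type₀) → Eq (Vec Nat (succ zero)) (vcons Nat zero (succ (succ zero)) (vnil Nat)) (vcons Nat zero (succ (succ zero)) (vnil Nat))
type:
  Type₀ → Type₀
reduction steps (normal order): 0
started in normal form: yes


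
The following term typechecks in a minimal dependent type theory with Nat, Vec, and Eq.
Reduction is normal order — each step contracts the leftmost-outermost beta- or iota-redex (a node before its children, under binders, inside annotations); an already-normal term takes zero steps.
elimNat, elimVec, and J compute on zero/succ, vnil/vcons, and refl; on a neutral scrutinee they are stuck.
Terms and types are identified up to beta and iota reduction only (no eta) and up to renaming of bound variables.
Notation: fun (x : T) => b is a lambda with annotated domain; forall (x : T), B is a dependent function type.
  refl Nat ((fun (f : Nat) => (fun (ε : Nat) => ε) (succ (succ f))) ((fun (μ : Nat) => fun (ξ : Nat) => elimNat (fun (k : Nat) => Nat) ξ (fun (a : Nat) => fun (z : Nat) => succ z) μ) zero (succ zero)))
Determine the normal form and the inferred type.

resulting normal form:
  refl Nat (succ (succ (succ zero)))
the term's type:
  Eq Nat (succ (succ (succ zero))) (succ (succ (succ zero)))


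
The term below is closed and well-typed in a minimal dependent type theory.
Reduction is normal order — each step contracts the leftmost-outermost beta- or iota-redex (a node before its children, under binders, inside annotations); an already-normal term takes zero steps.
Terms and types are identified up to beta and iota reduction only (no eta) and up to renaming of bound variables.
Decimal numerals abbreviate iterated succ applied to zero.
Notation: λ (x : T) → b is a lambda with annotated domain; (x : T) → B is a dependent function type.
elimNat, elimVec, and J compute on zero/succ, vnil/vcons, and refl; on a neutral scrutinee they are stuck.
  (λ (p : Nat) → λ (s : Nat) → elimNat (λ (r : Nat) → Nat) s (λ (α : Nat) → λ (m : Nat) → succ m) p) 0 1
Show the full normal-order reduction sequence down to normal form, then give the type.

reduction (normal order):
  (λ (p : Nat) → λ (s : Nat) → elimNat (λ (r : Nat) → Nat) s (λ (α : Nat) → λ (m : Nat) → succ m) p) 0 1
  ~> (λ (p : Nat) → elimNat (λ (s : Nat) → Nat) p (λ (r : Nat) → λ (α : Nat) → succ α) 0) 1
  ~> elimNat (λ (p : Nat) → Nat) 1 (λ (s : Nat) → λ (r : Nat) → succ r) 0
  ~> 1
the term's type:
  Nat


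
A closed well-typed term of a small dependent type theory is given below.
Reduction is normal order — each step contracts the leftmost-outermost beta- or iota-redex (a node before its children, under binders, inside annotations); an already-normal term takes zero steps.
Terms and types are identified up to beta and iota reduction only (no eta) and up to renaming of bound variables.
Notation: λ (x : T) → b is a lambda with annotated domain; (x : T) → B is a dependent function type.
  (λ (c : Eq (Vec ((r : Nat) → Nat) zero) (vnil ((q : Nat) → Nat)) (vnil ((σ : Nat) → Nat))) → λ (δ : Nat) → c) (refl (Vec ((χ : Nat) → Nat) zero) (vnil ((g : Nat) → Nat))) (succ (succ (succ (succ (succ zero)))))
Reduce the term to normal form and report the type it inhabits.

normal form:
  refl (Vec ((c : Nat) → Nat) zero) (vnil ((r : Nat) → Nat))
the term's type:
  Eq (Vec ((c : Nat) → Nat) zero) (vnil ((r : Nat) → Nat)) (vnil ((q : Nat) → Nat))


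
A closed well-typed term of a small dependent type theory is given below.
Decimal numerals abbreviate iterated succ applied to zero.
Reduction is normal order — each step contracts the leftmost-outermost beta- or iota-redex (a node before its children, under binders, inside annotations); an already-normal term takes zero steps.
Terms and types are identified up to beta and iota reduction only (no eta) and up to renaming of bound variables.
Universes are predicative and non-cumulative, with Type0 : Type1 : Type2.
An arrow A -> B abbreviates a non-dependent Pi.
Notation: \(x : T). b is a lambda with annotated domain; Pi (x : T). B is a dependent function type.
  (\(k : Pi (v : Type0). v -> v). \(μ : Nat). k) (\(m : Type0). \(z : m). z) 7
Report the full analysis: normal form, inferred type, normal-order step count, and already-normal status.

resulting normal form:
  \(k : Type0). \(v : k). v
inferred type:
  Pi (k : Type0). k -> k
steps to reach normal form (normal order): 2
already normal: no
first contracted redex: a beta-redex


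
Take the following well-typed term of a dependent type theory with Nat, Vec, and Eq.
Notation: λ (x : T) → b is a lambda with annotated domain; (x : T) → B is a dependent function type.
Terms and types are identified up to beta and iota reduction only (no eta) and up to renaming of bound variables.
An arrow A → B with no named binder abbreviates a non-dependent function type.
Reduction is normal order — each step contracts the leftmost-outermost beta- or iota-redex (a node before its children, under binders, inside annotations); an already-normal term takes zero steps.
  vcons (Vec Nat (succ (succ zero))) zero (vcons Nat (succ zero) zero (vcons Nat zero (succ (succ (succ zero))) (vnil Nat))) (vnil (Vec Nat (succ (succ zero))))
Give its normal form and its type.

reduced normal form:
  vcons (Vec Nat (succ (succ zero))) zero (vcons Nat (succ zero) zero (vcons Nat zero (succ (succ (succ zero))) (vnil Nat))) (vnil (Vec Nat (succ (succ zero))))
type:
  Vec (Vec Nat (succ (succ zero))) (succ zero)


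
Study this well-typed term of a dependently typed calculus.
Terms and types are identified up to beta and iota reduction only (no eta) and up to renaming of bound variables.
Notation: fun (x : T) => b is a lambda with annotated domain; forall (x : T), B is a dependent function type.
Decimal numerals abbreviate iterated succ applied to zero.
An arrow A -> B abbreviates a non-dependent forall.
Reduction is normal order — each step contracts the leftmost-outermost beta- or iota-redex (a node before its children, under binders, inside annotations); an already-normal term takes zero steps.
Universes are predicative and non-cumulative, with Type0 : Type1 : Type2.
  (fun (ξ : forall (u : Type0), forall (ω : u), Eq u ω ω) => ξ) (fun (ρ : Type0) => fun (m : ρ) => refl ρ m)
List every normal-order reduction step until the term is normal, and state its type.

normal-order reduction:
  (fun (ξ : forall (u : Type0), forall (ω : u), Eq u ω ω) => ξ) (fun (ρ : Type0) => fun (m : ρ) => refl ρ m)
  ~> fun (ξ : Type0) => fun (u : ξ) => refl ξ u
type:
  forall (ξ : Type0), forall (u : ξ), Eq ξ u u


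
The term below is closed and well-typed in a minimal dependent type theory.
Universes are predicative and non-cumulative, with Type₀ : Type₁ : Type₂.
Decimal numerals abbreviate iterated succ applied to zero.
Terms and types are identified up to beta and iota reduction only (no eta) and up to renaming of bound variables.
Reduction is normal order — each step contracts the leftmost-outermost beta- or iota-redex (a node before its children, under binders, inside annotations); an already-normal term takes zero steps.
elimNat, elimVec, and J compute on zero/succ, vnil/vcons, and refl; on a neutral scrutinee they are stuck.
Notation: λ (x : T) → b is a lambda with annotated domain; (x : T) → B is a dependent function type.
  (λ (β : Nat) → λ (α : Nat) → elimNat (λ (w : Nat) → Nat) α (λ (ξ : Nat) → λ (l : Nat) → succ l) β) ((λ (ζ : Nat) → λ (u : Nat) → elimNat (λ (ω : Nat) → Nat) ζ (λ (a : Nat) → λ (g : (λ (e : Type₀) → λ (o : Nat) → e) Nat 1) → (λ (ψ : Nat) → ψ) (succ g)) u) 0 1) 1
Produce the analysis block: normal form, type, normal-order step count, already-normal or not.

resulting normal form:
  2
type:
  Nat
normal-order step count: 13
term was already normal: no
first contracted redex: a beta-redex


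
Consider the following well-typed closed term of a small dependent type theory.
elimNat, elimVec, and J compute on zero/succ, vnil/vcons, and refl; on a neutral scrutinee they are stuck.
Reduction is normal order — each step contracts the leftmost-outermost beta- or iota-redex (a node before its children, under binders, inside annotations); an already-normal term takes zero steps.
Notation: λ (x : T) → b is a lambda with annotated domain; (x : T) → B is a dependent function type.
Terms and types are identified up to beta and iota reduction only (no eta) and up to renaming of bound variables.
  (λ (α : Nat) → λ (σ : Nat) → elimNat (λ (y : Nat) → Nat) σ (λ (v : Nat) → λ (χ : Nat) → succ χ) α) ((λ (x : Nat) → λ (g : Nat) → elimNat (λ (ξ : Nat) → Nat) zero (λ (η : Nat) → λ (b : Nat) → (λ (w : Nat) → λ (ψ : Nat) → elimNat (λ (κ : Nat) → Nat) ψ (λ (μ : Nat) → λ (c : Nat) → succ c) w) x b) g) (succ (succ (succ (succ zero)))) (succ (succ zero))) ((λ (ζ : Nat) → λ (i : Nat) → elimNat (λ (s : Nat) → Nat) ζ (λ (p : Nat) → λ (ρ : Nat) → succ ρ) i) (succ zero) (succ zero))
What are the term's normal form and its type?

resulting normal form:
  succ (succ (succ (succ (succ (succ (succ (succ (succ (succ zero)))))))))
the term's type:
  Nat
observation: 72 normal-order steps separate the term from its normal form.


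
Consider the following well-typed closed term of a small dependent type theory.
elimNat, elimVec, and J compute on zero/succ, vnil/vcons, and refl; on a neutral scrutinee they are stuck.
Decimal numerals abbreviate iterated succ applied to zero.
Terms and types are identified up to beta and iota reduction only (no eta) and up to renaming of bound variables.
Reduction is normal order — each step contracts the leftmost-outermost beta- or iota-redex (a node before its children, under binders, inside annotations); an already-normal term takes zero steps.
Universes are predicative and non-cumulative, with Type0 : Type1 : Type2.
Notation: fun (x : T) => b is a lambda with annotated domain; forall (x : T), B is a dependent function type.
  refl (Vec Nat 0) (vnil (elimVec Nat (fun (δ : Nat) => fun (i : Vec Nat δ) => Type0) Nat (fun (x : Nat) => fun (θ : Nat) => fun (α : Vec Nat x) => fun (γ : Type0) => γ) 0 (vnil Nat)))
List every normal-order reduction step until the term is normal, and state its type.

normal-order reduction:
  refl (Vec Nat 0) (vnil (elimVec Nat (fun (δ : Nat) => fun (i : Vec Nat δ) => Type0) Nat (fun (x : Nat) => fun (θ : Nat) => fun (α : Vec Nat x) => fun (γ : Type0) => γ) 0 (vnil Nat)))
  ~> refl (Vec Nat 0) (vnil Nat)
type:
  Eq (Vec Nat 0) (vnil Nat) (vnil Nat)


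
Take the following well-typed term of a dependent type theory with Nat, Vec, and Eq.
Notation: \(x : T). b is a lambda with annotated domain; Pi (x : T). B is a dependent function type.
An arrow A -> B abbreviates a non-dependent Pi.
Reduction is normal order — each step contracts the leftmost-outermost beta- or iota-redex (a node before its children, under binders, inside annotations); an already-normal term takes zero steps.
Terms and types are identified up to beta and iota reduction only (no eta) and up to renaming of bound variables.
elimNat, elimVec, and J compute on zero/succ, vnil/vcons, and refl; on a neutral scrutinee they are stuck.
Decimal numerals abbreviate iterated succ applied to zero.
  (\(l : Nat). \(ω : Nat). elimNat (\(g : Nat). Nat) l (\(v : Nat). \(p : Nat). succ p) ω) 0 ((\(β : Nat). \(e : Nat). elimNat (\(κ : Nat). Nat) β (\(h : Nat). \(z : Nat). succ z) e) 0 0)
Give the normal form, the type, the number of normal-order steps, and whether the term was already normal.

normal form:
  0
type:
  Nat
steps to reach normal form (normal order): 6
started in normal form: no
first contracted redex: a beta-redex


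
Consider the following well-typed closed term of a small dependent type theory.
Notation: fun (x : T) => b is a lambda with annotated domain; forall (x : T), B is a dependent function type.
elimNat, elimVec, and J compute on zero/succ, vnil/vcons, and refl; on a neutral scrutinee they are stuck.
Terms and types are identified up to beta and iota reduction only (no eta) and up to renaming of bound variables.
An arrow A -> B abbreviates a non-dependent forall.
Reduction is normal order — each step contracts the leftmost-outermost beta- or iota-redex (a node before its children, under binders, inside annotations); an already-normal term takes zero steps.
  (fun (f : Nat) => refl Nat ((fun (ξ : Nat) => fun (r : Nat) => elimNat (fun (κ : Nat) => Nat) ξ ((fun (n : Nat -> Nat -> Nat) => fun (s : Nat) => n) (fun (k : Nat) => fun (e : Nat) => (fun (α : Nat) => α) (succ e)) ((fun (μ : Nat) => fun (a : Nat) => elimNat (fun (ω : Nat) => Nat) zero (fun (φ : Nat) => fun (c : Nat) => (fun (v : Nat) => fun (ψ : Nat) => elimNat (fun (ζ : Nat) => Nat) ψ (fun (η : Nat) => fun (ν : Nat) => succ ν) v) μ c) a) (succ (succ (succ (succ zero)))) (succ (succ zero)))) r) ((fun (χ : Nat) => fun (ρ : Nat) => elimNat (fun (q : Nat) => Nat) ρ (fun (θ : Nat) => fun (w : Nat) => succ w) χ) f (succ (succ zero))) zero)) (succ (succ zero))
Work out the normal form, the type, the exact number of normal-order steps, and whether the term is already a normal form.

normal form:
  refl Nat (succ (succ (succ (succ zero))))
the term's type:
  Eq Nat (succ (succ (succ (succ zero)))) (succ (succ (succ (succ zero))))
steps to reach normal form (normal order): 13
term was already normal: no
first redex: a beta-redex


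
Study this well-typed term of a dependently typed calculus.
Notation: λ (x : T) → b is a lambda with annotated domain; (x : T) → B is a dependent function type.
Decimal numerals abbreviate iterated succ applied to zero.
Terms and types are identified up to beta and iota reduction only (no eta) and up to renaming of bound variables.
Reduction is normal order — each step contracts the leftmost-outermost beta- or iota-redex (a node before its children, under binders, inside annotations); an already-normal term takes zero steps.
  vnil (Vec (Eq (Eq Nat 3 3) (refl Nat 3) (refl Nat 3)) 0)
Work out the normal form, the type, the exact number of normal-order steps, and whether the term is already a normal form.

normal form:
  vnil (Vec (Eq (Eq Nat 3 3) (refl Nat 3) (refl Nat 3)) 0)
inferred type:
  Vec (Vec (Eq (Eq Nat 3 3) (refl Nat 3) (refl Nat 3)) 0) 0
steps to reach normal form (normal order): 0
term was already normal: yes
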